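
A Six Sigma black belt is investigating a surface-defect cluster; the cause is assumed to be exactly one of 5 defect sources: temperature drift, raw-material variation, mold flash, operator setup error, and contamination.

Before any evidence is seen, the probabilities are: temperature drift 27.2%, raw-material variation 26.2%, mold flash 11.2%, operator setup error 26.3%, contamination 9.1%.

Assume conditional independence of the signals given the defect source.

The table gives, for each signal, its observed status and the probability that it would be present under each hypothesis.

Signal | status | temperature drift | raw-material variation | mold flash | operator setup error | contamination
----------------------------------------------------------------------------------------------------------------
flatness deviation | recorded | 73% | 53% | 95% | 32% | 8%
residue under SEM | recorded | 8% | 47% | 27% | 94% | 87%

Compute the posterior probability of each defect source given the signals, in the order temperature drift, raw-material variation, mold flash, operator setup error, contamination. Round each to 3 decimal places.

Multiply each prior by the joint likelihood of the signal pattern:
  temperature drift: 0.272 × 0.73 × 0.08 = 0.015885
  raw-material variation: 0.262 × 0.53 × 0.47 = 0.065264
  mold flash: 0.112 × 0.95 × 0.27 = 0.028728
  operator setup error: 0.263 × 0.32 × 0.94 = 0.07911
  contamination: 0.091 × 0.08 × 0.87 = 0.0063336
The unnormalized weights sum to 0.19532.
P(temperature drift | evidence) = 0.015885 / 0.19532 ≈ 0.081
P(raw-material variation | evidence) = 0.065264 / 0.19532 ≈ 0.334
P(mold flash | evidence) = 0.028728 / 0.19532 ≈ 0.147
P(operator setup error | evidence) = 0.07911 / 0.19532 ≈ 0.405
P(contamination | evidence) = 0.0063336 / 0.19532 ≈ 0.032

0.081, 0.334, 0.147, 0.405, 0.032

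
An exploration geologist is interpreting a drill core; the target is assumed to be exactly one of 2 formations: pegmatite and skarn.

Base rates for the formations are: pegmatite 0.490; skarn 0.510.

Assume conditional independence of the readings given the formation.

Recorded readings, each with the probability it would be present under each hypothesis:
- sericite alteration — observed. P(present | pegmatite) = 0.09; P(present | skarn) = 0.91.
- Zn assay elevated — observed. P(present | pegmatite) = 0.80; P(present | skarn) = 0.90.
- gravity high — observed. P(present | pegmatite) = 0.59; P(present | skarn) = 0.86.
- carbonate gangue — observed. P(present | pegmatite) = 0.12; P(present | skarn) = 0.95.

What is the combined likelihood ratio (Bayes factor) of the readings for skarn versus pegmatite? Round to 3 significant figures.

The Bayes factor is the ratio of the joint likelihoods of the reading pattern under the two hypotheses.
  skarn: 0.91 × 0.90 × 0.86 × 0.95 = 0.66912
  pegmatite: 0.09 × 0.80 × 0.59 × 0.12 = 0.0050976
Bayes factor = 0.66912 / 0.0050976 ≈ 131

131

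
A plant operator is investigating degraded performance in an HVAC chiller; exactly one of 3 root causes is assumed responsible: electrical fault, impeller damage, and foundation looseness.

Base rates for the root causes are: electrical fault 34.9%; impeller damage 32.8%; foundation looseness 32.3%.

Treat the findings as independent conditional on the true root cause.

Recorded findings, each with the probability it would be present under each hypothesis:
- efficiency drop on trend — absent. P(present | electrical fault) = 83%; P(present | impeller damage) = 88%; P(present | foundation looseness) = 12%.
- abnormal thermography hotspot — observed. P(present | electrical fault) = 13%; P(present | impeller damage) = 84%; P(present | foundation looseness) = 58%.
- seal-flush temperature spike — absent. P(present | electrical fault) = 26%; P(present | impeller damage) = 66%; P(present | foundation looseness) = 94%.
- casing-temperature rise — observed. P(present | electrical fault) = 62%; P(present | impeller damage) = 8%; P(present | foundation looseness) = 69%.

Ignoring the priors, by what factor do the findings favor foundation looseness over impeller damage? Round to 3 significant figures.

7.71

Joint likelihood of the evidence pattern under each hypothesis (using 1 − P(present | H) for each absent finding):
  foundation looseness: (1 − 0.12) × 0.58 × (1 − 0.94) × 0.69 = 0.021131
  impeller damage: (1 − 0.88) × 0.84 × (1 − 0.66) × 0.08 = 0.0027418
Bayes factor = 0.021131 / 0.0027418 ≈ 7.71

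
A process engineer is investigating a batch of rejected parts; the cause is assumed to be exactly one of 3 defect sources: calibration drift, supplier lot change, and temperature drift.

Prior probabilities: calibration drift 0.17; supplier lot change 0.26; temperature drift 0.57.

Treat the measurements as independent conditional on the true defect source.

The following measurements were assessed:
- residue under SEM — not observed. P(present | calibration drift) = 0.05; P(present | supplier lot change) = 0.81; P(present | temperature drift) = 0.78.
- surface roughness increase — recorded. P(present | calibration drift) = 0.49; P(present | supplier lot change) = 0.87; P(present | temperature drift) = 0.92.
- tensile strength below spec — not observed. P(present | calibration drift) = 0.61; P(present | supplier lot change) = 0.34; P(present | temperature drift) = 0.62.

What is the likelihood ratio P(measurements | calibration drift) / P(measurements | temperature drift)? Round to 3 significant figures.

2.36

Joint likelihood of the measurement pattern under each hypothesis (using 1 − P(present | H) for each absent measurement):
  calibration drift: (1 − 0.05) × 0.49 × (1 − 0.61) = 0.18154
  temperature drift: (1 − 0.78) × 0.92 × (1 − 0.62) = 0.076912
Bayes factor = 0.18154 / 0.076912 ≈ 2.36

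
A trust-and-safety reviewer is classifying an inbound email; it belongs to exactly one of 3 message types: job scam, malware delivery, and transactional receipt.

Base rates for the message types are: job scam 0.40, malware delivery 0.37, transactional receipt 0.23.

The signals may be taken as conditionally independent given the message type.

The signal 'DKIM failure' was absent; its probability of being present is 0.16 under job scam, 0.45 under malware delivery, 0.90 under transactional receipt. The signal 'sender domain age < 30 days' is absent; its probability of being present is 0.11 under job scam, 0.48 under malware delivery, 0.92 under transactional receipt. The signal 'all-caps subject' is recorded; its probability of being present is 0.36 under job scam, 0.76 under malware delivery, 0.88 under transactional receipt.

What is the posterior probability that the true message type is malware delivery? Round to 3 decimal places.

For each hypothesis, the unnormalized posterior weight is prior × product of the signal likelihoods (using 1 − P(present | H) for each absent signal):
  job scam: 0.40 × (1 − 0.16) × (1 − 0.11) × 0.36 = 0.10765
  malware delivery: 0.37 × (1 − 0.45) × (1 − 0.48) × 0.76 = 0.080423
  transactional receipt: 0.23 × (1 − 0.90) × (1 − 0.92) × 0.88 = 0.0016192
Normalizing constant Z = 0.10765 + 0.080423 + 0.0016192 = 0.1897.
P(malware delivery | evidence) = 0.080423 / 0.1897 ≈ 0.424.

0.424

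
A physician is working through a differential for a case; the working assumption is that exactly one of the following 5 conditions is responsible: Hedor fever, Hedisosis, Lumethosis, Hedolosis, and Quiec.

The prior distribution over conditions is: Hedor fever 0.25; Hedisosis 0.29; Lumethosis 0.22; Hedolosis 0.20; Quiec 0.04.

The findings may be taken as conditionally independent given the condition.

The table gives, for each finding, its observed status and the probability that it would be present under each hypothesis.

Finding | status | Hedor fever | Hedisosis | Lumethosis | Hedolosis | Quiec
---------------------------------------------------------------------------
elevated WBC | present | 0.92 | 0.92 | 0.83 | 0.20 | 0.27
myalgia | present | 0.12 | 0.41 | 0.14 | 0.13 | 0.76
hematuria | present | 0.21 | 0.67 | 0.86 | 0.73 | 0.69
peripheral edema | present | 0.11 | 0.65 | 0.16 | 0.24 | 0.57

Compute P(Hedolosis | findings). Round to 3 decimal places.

0.016

Multiply each prior by the joint likelihood of the evidence pattern:
  Hedor fever: 0.25 × 0.92 × 0.12 × 0.21 × 0.11 = 0.00063756
  Hedisosis: 0.29 × 0.92 × 0.41 × 0.67 × 0.65 = 0.047638
  Lumethosis: 0.22 × 0.83 × 0.14 × 0.86 × 0.16 = 0.0035176
  Hedolosis: 0.20 × 0.20 × 0.13 × 0.73 × 0.24 = 0.00091104
  Quiec: 0.04 × 0.27 × 0.76 × 0.69 × 0.57 = 0.0032282
Normalizing constant Z = 0.00063756 + 0.047638 + 0.0035176 + 0.00091104 + 0.0032282 = 0.055933.
P(Hedolosis | evidence) = 0.00091104 / 0.055933 ≈ 0.016.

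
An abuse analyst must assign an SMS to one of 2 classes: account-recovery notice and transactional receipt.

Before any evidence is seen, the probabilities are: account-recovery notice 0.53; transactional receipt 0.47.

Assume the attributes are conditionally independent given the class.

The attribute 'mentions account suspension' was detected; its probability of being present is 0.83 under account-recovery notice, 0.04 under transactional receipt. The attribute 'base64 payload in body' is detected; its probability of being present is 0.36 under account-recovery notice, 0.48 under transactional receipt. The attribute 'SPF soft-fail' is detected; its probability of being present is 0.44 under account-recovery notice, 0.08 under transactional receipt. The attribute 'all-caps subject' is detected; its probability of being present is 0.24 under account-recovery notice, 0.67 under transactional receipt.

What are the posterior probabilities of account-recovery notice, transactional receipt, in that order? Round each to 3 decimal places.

0.972, 0.028

Multiply each prior by the joint likelihood of the attribute pattern:
  account-recovery notice: 0.53 × 0.83 × 0.36 × 0.44 × 0.24 = 0.016723
  transactional receipt: 0.47 × 0.04 × 0.48 × 0.08 × 0.67 = 0.00048369
The unnormalized weights sum to 0.017207.
P(account-recovery notice | evidence) = 0.016723 / 0.017207 ≈ 0.972
P(transactional receipt | evidence) = 0.00048369 / 0.017207 ≈ 0.028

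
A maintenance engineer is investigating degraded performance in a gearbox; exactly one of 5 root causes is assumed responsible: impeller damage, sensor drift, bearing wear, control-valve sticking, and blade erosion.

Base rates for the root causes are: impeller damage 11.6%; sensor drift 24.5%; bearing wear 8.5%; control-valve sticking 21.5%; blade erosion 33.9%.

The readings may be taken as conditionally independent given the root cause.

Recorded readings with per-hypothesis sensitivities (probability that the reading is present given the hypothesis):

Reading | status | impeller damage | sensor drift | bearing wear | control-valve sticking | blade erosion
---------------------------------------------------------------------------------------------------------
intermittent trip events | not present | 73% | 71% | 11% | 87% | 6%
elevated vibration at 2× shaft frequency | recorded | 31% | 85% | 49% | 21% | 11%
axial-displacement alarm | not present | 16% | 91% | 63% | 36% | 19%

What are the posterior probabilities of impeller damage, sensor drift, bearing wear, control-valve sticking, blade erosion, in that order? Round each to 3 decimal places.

0.137, 0.091, 0.231, 0.063, 0.478

Multiply each prior by the joint likelihood of the reading pattern (using 1 − P(present | H) for each absent reading):
  impeller damage: 0.116 × (1 − 0.73) × 0.31 × (1 − 0.16) = 0.0081557
  sensor drift: 0.245 × (1 − 0.71) × 0.85 × (1 − 0.91) = 0.0054353
  bearing wear: 0.085 × (1 − 0.11) × 0.49 × (1 − 0.63) = 0.013715
  control-valve sticking: 0.215 × (1 − 0.87) × 0.21 × (1 − 0.36) = 0.0037565
  blade erosion: 0.339 × (1 − 0.06) × 0.11 × (1 − 0.19) = 0.028393
Marginal likelihood of the evidence = 0.059455.
P(impeller damage | evidence) = 0.0081557 / 0.059455 ≈ 0.137
P(sensor drift | evidence) = 0.0054353 / 0.059455 ≈ 0.091
P(bearing wear | evidence) = 0.013715 / 0.059455 ≈ 0.231
P(control-valve sticking | evidence) = 0.0037565 / 0.059455 ≈ 0.063
P(blade erosion | evidence) = 0.028393 / 0.059455 ≈ 0.478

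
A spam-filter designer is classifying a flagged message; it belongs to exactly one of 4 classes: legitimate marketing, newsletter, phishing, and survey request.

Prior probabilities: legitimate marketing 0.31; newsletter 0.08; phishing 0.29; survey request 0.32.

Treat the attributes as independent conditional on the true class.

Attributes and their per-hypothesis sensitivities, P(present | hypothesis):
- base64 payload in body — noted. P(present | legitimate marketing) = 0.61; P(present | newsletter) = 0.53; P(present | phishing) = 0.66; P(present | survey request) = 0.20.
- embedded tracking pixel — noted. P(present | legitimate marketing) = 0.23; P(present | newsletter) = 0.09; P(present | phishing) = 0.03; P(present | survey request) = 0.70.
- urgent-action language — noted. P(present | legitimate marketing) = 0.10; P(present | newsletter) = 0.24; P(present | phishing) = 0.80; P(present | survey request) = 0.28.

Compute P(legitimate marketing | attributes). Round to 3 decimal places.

0.194

For each hypothesis, the unnormalized posterior weight is prior × product of the attribute likelihoods:
  legitimate marketing: 0.31 × 0.61 × 0.23 × 0.10 = 0.0043493
  newsletter: 0.08 × 0.53 × 0.09 × 0.24 = 0.00091584
  phishing: 0.29 × 0.66 × 0.03 × 0.80 = 0.0045936
  survey request: 0.32 × 0.20 × 0.70 × 0.28 = 0.012544
Marginal likelihood of the evidence = 0.022403.
P(legitimate marketing | evidence) = 0.0043493 / 0.022403 ≈ 0.194.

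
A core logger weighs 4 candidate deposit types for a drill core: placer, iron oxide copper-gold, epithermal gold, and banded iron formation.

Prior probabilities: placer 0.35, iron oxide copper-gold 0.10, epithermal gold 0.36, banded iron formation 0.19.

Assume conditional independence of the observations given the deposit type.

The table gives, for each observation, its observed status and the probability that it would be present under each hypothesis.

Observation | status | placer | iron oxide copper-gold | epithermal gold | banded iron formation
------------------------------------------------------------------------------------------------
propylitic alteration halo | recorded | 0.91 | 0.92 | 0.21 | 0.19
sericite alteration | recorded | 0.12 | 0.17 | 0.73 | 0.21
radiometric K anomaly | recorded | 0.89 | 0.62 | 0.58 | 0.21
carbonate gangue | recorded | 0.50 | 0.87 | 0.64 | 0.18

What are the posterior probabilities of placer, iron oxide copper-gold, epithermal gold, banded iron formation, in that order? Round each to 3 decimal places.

Multiply each prior by the joint likelihood of the evidence pattern:
  placer: 0.35 × 0.91 × 0.12 × 0.89 × 0.50 = 0.017008
  iron oxide copper-gold: 0.10 × 0.92 × 0.17 × 0.62 × 0.87 = 0.0084362
  epithermal gold: 0.36 × 0.21 × 0.73 × 0.58 × 0.64 = 0.020486
  banded iron formation: 0.19 × 0.19 × 0.21 × 0.21 × 0.18 = 0.00028656
Normalizing constant Z = 0.017008 + 0.0084362 + 0.020486 + 0.00028656 = 0.046216.
P(placer | evidence) = 0.017008 / 0.046216 ≈ 0.368
P(iron oxide copper-gold | evidence) = 0.0084362 / 0.046216 ≈ 0.183
P(epithermal gold | evidence) = 0.020486 / 0.046216 ≈ 0.443
P(banded iron formation | evidence) = 0.00028656 / 0.046216 ≈ 0.006

0.368, 0.183, 0.443, 0.006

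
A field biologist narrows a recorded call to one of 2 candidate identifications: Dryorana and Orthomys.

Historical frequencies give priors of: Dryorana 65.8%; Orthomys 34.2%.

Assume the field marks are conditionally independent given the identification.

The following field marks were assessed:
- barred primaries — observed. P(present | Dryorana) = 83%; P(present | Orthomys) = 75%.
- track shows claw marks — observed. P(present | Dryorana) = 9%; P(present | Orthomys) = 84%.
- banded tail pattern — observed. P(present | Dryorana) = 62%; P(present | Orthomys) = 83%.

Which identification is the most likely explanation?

By Bayes' rule with conditional independence, the unnormalized weight for each hypothesis is prior × ∏ likelihoods:
  Dryorana: 0.658 × 0.83 × 0.09 × 0.62 = 0.030475
  Orthomys: 0.342 × 0.75 × 0.84 × 0.83 = 0.17883
Marginal likelihood of the evidence = 0.20931.
P(Dryorana | evidence) ≈ 0.030475 / 0.20931 ≈ 0.146
P(Orthomys | evidence) ≈ 0.17883 / 0.20931 ≈ 0.854
The largest is 0.854, so Orthomys is most probable.

Orthomys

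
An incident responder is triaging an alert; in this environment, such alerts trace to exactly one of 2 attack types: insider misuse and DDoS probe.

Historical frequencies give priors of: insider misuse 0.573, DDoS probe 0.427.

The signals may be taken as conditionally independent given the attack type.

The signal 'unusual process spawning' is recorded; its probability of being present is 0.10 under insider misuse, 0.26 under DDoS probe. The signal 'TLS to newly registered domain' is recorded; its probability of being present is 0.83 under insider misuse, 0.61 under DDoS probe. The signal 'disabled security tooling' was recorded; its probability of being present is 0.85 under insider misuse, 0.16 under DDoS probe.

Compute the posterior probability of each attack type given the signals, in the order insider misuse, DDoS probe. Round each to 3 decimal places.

0.789, 0.211

Multiply each prior by the joint likelihood of the signal pattern:
  insider misuse: 0.573 × 0.10 × 0.83 × 0.85 = 0.040425
  DDoS probe: 0.427 × 0.26 × 0.61 × 0.16 = 0.010836
Marginal likelihood of the evidence = 0.051261.
P(insider misuse | evidence) = 0.040425 / 0.051261 ≈ 0.789
P(DDoS probe | evidence) = 0.010836 / 0.051261 ≈ 0.211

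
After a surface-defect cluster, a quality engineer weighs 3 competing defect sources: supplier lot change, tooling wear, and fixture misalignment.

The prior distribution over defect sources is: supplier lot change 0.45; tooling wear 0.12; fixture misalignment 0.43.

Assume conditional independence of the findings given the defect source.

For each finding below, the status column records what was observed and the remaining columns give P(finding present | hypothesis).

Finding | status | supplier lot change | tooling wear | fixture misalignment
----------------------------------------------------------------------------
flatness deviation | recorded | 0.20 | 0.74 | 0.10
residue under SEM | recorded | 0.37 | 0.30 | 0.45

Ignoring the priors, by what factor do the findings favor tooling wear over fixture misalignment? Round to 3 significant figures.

Take the product of per-finding likelihoods under each hypothesis, then divide.
  tooling wear: 0.74 × 0.30 = 0.222
  fixture misalignment: 0.10 × 0.45 = 0.045
Bayes factor = 0.222 / 0.045 ≈ 4.93

4.93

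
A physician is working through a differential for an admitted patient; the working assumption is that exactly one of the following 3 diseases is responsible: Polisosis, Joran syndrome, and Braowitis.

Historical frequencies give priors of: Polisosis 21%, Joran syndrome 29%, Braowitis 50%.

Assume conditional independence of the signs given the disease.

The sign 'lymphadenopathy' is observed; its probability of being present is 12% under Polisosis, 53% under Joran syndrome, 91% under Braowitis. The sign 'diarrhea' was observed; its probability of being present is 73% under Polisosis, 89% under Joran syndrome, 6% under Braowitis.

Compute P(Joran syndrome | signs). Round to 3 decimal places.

0.750

Multiply each prior by the joint likelihood of the sign pattern:
  Polisosis: 0.21 × 0.12 × 0.73 = 0.018396
  Joran syndrome: 0.29 × 0.53 × 0.89 = 0.13679
  Braowitis: 0.50 × 0.91 × 0.06 = 0.0273
The unnormalized weights sum to 0.18249.
P(Joran syndrome | evidence) = 0.13679 / 0.18249 ≈ 0.750.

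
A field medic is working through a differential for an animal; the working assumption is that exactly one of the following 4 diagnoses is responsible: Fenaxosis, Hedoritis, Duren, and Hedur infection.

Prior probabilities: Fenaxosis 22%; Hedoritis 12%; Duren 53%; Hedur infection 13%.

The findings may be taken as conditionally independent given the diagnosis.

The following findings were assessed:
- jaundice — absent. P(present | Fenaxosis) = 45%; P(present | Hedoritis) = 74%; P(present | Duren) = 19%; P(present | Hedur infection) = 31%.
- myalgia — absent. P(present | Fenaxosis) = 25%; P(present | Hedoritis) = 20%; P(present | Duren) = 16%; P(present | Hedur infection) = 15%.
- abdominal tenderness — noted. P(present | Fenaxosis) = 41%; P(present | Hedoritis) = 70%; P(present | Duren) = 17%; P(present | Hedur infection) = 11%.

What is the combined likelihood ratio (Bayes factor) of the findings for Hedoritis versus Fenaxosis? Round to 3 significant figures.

0.861

Take the product of per-finding likelihoods under each hypothesis (using 1 − P(present | H) for each absent finding), then divide.
  Hedoritis: (1 − 0.74) × (1 − 0.20) × 0.70 = 0.1456
  Fenaxosis: (1 − 0.45) × (1 − 0.25) × 0.41 = 0.16912
Bayes factor = 0.1456 / 0.16912 ≈ 0.861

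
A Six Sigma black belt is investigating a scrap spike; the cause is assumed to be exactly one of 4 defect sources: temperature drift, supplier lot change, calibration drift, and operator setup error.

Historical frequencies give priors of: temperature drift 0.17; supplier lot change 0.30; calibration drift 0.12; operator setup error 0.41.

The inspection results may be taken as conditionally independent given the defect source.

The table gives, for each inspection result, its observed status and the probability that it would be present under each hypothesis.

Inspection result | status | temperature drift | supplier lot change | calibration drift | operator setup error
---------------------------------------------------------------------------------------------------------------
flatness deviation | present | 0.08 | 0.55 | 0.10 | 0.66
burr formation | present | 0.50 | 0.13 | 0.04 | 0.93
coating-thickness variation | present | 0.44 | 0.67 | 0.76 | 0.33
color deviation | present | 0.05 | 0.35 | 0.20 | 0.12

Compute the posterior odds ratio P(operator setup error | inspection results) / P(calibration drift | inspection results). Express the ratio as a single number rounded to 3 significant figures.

Posterior odds equal prior odds times the likelihood ratio; only the two competing hypotheses matter.
  operator setup error: 0.41 × 0.66 × 0.93 × 0.33 × 0.12 = 0.0099657
  calibration drift: 0.12 × 0.10 × 0.04 × 0.76 × 0.20 = 7.296e-05
Posterior odds = 0.0099657 / 7.296e-05 ≈ 137.

137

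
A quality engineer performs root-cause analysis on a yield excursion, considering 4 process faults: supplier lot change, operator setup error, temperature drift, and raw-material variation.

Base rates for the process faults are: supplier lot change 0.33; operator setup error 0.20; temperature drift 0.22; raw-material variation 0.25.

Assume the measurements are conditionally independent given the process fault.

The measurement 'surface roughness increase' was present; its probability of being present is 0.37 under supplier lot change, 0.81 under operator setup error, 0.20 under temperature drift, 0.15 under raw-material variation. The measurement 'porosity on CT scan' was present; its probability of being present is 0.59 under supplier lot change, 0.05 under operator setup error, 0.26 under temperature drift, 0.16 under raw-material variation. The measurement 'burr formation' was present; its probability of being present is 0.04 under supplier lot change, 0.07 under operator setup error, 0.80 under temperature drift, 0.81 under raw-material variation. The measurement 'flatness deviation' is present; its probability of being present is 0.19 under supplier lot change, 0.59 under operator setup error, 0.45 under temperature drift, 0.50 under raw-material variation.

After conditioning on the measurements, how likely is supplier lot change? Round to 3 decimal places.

0.074

Multiply each prior by the joint likelihood of the measurement pattern:
  supplier lot change: 0.33 × 0.37 × 0.59 × 0.04 × 0.19 = 0.0005475
  operator setup error: 0.20 × 0.81 × 0.05 × 0.07 × 0.59 = 0.00033453
  temperature drift: 0.22 × 0.20 × 0.26 × 0.80 × 0.45 = 0.0041184
  raw-material variation: 0.25 × 0.15 × 0.16 × 0.81 × 0.50 = 0.00243
The unnormalized weights sum to 0.0074304.
P(supplier lot change | evidence) = 0.0005475 / 0.0074304 ≈ 0.074.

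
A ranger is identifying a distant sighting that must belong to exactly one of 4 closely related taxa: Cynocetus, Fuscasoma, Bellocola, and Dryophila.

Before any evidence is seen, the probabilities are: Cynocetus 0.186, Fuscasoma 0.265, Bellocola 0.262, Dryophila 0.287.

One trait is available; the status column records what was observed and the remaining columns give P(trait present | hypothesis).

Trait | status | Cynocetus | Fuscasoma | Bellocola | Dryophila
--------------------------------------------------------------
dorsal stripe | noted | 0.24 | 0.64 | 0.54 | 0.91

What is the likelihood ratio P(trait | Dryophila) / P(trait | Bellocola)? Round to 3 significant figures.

1.69

Likelihood of this trait under each hypothesis:
  Dryophila: 0.91
  Bellocola: 0.54
Bayes factor = 0.91 / 0.54 ≈ 1.69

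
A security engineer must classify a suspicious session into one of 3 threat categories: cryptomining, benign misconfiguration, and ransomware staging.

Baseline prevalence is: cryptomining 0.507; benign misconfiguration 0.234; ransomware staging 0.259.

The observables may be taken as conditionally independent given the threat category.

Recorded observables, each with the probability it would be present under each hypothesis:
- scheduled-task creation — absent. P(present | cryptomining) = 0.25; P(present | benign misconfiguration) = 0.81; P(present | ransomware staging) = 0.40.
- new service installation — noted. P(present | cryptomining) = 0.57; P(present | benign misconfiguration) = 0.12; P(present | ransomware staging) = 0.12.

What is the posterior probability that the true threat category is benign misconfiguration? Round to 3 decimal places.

0.022

Multiply each prior by the joint likelihood of the observable pattern (using 1 − P(present | H) for each absent observable):
  cryptomining: 0.507 × (1 − 0.25) × 0.57 = 0.21674
  benign misconfiguration: 0.234 × (1 − 0.81) × 0.12 = 0.0053352
  ransomware staging: 0.259 × (1 − 0.40) × 0.12 = 0.018648
Marginal likelihood of the evidence = 0.24073.
P(benign misconfiguration | evidence) = 0.0053352 / 0.24073 ≈ 0.022.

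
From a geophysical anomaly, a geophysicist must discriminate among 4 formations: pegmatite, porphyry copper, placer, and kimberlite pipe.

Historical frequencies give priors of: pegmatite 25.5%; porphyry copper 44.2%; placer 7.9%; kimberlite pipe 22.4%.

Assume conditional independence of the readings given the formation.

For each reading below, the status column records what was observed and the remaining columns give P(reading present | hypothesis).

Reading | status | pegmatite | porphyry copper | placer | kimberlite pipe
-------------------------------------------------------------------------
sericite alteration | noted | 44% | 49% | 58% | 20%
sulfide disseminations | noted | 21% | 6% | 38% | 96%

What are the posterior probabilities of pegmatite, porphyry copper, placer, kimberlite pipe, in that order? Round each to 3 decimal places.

By Bayes' rule with conditional independence, the unnormalized weight for each hypothesis is prior × ∏ likelihoods:
  pegmatite: 0.255 × 0.44 × 0.21 = 0.023562
  porphyry copper: 0.442 × 0.49 × 0.06 = 0.012995
  placer: 0.079 × 0.58 × 0.38 = 0.017412
  kimberlite pipe: 0.224 × 0.20 × 0.96 = 0.043008
Normalizing constant Z = 0.023562 + 0.012995 + 0.017412 + 0.043008 = 0.096976.
P(pegmatite | evidence) = 0.023562 / 0.096976 ≈ 0.243
P(porphyry copper | evidence) = 0.012995 / 0.096976 ≈ 0.134
P(placer | evidence) = 0.017412 / 0.096976 ≈ 0.180
P(kimberlite pipe | evidence) = 0.043008 / 0.096976 ≈ 0.443

0.243, 0.134, 0.180, 0.443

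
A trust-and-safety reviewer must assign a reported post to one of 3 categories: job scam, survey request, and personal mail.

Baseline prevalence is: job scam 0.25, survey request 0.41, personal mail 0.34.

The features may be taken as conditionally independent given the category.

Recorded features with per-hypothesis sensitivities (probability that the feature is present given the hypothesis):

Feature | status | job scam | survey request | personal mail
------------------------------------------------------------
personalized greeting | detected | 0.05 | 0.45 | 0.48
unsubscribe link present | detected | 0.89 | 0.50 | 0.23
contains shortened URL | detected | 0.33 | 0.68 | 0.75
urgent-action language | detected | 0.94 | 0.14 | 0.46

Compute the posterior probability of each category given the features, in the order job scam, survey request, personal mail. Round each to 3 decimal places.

By Bayes' rule with conditional independence, the unnormalized weight for each hypothesis is prior × ∏ likelihoods:
  job scam: 0.25 × 0.05 × 0.89 × 0.33 × 0.94 = 0.003451
  survey request: 0.41 × 0.45 × 0.50 × 0.68 × 0.14 = 0.0087822
  personal mail: 0.34 × 0.48 × 0.23 × 0.75 × 0.46 = 0.01295
Normalizing constant Z = 0.003451 + 0.0087822 + 0.01295 = 0.025183.
P(job scam | evidence) = 0.003451 / 0.025183 ≈ 0.137
P(survey request | evidence) = 0.0087822 / 0.025183 ≈ 0.349
P(personal mail | evidence) = 0.01295 / 0.025183 ≈ 0.514

0.137, 0.349, 0.514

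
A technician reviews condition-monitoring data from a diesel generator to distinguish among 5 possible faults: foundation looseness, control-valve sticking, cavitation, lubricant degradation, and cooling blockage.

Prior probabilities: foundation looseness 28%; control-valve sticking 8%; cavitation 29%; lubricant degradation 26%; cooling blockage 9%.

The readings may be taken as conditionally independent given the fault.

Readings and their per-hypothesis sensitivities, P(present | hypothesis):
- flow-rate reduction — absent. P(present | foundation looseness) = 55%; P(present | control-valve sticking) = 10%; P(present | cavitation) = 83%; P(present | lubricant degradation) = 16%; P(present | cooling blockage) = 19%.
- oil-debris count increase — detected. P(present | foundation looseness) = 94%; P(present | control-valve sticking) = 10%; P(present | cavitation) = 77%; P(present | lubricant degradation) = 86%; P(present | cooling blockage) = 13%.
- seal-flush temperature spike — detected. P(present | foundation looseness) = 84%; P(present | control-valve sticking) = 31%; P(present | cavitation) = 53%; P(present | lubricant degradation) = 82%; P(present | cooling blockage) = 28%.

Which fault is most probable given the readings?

By Bayes' rule with conditional independence, the unnormalized weight for each hypothesis is prior × ∏ likelihoods (using 1 − P(present | H) for each absent reading):
  foundation looseness: 0.28 × (1 − 0.55) × 0.94 × 0.84 = 0.09949
  control-valve sticking: 0.08 × (1 − 0.10) × 0.10 × 0.31 = 0.002232
  cavitation: 0.29 × (1 − 0.83) × 0.77 × 0.53 = 0.020119
  lubricant degradation: 0.26 × (1 − 0.16) × 0.86 × 0.82 = 0.15402
  cooling blockage: 0.09 × (1 − 0.19) × 0.13 × 0.28 = 0.0026536
The unnormalized weights sum to 0.27851.
P(foundation looseness | evidence) ≈ 0.09949 / 0.27851 ≈ 0.357
P(control-valve sticking | evidence) ≈ 0.002232 / 0.27851 ≈ 0.008
P(cavitation | evidence) ≈ 0.020119 / 0.27851 ≈ 0.072
P(lubricant degradation | evidence) ≈ 0.15402 / 0.27851 ≈ 0.553
P(cooling blockage | evidence) ≈ 0.0026536 / 0.27851 ≈ 0.010
The largest is 0.553, so lubricant degradation is most probable.

lubricant degradation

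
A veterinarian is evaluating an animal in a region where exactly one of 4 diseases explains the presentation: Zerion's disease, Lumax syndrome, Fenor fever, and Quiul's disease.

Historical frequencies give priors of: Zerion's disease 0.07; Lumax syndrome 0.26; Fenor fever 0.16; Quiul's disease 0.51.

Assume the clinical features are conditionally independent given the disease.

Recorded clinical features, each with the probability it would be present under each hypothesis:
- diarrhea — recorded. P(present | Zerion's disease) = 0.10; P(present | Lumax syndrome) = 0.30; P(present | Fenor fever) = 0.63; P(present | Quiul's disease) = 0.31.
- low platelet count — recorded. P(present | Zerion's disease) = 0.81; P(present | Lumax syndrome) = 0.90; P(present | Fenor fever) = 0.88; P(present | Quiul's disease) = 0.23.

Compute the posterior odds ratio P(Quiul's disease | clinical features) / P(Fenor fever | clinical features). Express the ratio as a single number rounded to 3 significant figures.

0.410

The normalizing constant cancels in an odds ratio, so compute prior × likelihood for the two hypotheses only:
  Quiul's disease: 0.51 × 0.31 × 0.23 = 0.036363
  Fenor fever: 0.16 × 0.63 × 0.88 = 0.088704
Posterior odds = 0.036363 / 0.088704 ≈ 0.410.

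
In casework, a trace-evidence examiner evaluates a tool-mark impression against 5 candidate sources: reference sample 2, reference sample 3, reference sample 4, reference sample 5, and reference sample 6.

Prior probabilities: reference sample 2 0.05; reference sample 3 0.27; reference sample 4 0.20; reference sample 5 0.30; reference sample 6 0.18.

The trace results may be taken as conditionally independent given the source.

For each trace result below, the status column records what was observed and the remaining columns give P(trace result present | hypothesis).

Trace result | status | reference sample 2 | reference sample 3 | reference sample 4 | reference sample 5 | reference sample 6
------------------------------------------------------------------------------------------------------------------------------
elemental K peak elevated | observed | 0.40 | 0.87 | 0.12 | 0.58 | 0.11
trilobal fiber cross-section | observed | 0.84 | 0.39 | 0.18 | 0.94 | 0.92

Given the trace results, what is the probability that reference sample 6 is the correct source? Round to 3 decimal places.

0.062

For each hypothesis, the unnormalized posterior weight is prior × product of the trace result likelihoods:
  reference sample 2: 0.05 × 0.40 × 0.84 = 0.0168
  reference sample 3: 0.27 × 0.87 × 0.39 = 0.091611
  reference sample 4: 0.20 × 0.12 × 0.18 = 0.00432
  reference sample 5: 0.30 × 0.58 × 0.94 = 0.16356
  reference sample 6: 0.18 × 0.11 × 0.92 = 0.018216
Normalizing constant Z = 0.0168 + 0.091611 + 0.00432 + 0.16356 + 0.018216 = 0.29451.
P(reference sample 6 | evidence) = 0.018216 / 0.29451 ≈ 0.062.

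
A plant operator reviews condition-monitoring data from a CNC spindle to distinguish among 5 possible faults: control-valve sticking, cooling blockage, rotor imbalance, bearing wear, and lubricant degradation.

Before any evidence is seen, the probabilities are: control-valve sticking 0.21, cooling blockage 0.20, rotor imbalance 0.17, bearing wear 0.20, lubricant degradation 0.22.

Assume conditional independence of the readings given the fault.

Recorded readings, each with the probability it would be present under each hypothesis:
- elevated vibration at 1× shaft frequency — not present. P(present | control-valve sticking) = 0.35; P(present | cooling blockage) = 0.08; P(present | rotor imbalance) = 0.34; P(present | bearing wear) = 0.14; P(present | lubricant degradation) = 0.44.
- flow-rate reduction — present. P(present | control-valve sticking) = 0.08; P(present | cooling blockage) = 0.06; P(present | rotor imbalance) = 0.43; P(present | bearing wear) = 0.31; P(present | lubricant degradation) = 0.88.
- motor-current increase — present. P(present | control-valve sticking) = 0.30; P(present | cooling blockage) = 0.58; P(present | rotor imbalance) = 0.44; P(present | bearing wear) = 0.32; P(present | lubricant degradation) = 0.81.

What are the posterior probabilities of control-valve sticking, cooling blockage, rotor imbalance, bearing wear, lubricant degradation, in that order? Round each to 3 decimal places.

For each hypothesis, the unnormalized posterior weight is prior × product of the reading likelihoods (using 1 − P(present | H) for each absent reading):
  control-valve sticking: 0.21 × (1 − 0.35) × 0.08 × 0.30 = 0.003276
  cooling blockage: 0.20 × (1 − 0.08) × 0.06 × 0.58 = 0.0064032
  rotor imbalance: 0.17 × (1 − 0.34) × 0.43 × 0.44 = 0.021228
  bearing wear: 0.20 × (1 − 0.14) × 0.31 × 0.32 = 0.017062
  lubricant degradation: 0.22 × (1 − 0.44) × 0.88 × 0.81 = 0.087817
Normalizing constant Z = 0.003276 + 0.0064032 + 0.021228 + 0.017062 + 0.087817 = 0.13579.
P(control-valve sticking | evidence) = 0.003276 / 0.13579 ≈ 0.024
P(cooling blockage | evidence) = 0.0064032 / 0.13579 ≈ 0.047
P(rotor imbalance | evidence) = 0.021228 / 0.13579 ≈ 0.156
P(bearing wear | evidence) = 0.017062 / 0.13579 ≈ 0.126
P(lubricant degradation | evidence) = 0.087817 / 0.13579 ≈ 0.647

0.024, 0.047, 0.156, 0.126, 0.647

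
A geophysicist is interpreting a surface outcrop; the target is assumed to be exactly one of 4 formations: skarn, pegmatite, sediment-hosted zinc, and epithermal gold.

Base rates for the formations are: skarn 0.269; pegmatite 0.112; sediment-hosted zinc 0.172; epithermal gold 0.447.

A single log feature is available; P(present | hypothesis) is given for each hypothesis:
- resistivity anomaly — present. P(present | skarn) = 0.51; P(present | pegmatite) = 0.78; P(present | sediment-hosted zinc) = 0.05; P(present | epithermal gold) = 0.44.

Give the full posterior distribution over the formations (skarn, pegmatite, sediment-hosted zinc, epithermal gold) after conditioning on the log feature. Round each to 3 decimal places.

0.319, 0.203, 0.020, 0.458

For each hypothesis, the unnormalized posterior weight is prior × likelihood:
  skarn: 0.269 × 0.51 = 0.13719
  pegmatite: 0.112 × 0.78 = 0.08736
  sediment-hosted zinc: 0.172 × 0.05 = 0.0086
  epithermal gold: 0.447 × 0.44 = 0.19668
Marginal likelihood of the evidence = 0.42983.
P(skarn | evidence) = 0.13719 / 0.42983 ≈ 0.319
P(pegmatite | evidence) = 0.08736 / 0.42983 ≈ 0.203
P(sediment-hosted zinc | evidence) = 0.0086 / 0.42983 ≈ 0.020
P(epithermal gold | evidence) = 0.19668 / 0.42983 ≈ 0.458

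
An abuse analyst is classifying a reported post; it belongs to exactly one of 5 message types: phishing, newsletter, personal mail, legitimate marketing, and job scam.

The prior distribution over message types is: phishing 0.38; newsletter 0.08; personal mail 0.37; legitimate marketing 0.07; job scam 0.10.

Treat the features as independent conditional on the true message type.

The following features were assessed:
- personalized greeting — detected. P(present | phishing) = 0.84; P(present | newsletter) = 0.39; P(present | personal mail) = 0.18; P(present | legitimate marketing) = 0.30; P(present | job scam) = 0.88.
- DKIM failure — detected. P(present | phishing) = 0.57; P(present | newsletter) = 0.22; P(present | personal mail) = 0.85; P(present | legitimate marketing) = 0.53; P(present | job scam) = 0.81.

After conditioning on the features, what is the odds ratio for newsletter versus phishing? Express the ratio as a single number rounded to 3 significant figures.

Unnormalized posterior weight (prior times the feature likelihoods) for each of the two hypotheses:
  newsletter: 0.08 × 0.39 × 0.22 = 0.006864
  phishing: 0.38 × 0.84 × 0.57 = 0.18194
Posterior odds = 0.006864 / 0.18194 ≈ 0.0377.

0.0377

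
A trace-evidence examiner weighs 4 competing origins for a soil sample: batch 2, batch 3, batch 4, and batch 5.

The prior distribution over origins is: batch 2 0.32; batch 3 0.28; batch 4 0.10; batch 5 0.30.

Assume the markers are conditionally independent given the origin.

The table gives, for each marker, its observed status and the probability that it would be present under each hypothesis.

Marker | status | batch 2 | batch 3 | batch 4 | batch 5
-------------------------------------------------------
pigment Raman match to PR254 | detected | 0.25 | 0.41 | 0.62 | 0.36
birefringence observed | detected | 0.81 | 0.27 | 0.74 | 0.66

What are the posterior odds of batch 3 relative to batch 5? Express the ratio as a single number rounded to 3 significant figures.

0.435

Posterior odds equal prior odds times the likelihood ratio; only the two competing hypotheses matter.
  batch 3: 0.28 × 0.41 × 0.27 = 0.030996
  batch 5: 0.30 × 0.36 × 0.66 = 0.07128
Odds(batch 3 : batch 5) = 0.030996 / 0.07128 ≈ 0.435.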